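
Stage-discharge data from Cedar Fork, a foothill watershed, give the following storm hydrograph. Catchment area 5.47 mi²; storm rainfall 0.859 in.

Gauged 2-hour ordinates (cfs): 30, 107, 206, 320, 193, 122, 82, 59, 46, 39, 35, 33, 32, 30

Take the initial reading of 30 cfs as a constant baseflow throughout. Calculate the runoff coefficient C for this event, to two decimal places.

ΣQ_DR = 914.0 cfs; V = ΣQ_DR·Δt = 6.581 × 10^6 ft³.
Runoff depth d = V / A = 0.5178 in.
C = d / P = 0.5178 / 0.859 = 0.60.

C ≈ 0.60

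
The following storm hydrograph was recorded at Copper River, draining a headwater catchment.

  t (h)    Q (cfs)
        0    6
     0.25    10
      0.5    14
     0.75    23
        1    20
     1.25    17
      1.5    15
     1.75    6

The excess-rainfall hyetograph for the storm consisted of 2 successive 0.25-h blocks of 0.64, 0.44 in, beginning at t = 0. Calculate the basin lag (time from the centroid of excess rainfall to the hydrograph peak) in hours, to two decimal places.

Centroid of excess rainfall: t_c = Σ P_i·t̄_i / ΣP_i = 0.2269 h (block centres at 0.125, 0.375 h).
Hydrograph peak occurs at t = 0.75 h, so basin lag t_L = 0.75 − 0.2269 = 0.52 h.

t_L ≈ 0.52 h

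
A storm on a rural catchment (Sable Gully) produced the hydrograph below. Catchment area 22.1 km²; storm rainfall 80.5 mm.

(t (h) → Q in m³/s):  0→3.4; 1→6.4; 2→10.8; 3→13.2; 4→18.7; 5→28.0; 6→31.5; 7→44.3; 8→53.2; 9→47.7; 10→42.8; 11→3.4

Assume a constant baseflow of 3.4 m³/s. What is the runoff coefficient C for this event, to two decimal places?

C ≈ 0.53

ΣQ_DR = 262.6 m³/s; V = ΣQ_DR·Δt = 9.454 × 10^5 m³.
Runoff depth d = V / A = 42.78 mm.
C = d / P = 42.78 / 80.5 = 0.53.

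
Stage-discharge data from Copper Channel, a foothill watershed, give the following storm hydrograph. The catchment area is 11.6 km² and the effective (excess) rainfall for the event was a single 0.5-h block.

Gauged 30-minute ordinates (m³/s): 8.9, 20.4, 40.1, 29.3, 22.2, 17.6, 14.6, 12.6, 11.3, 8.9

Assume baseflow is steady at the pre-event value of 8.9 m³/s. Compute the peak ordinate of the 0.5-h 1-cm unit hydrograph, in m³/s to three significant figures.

Direct runoff: 0.0, 11.5, 31.2, 20.4, 13.3, 8.7, 5.7, 3.7, 2.4, 0.0 m³/s; ΣQ_DR = 96.90 m³/s, peak = 31.2 m³/s.
Runoff depth d = ΣQ_DR·Δt / A = 96.90 × 1800 / (11.6 km²) = 15.04 mm.
The 1-cm UH is the DRH scaled by (10 mm)/d, so U_p = 31.2 × 10/15.04 = 20.7 m³/s.

U_p ≈ 20.7 m³/s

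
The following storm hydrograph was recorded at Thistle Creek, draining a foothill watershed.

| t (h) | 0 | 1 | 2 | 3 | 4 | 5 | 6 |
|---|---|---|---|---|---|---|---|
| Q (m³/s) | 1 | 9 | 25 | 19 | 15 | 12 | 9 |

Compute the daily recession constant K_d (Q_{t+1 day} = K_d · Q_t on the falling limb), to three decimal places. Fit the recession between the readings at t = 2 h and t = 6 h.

Between t = 2 h and t = 6 h the flow falls from 25 to 9 m³/s over 4×1 h = 4 h.
Per-interval ratio K = (9/25)^(1/4) = 0.7746; K_d = K^(24/1) = 0.002.

K_d ≈ 0.002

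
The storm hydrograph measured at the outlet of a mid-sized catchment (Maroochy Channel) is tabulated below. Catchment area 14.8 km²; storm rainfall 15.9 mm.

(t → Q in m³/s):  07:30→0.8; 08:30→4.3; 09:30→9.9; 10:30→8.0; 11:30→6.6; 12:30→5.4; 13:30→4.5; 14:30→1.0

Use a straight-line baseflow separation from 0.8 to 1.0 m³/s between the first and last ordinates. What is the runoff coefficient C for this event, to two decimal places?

C ≈ 0.51

ΣQ_DR = 33.30 m³/s; V = ΣQ_DR·Δt = 1.199 × 10^5 m³.
Runoff depth d = V / A = 8.100 mm.
C = d / P = 8.100 / 15.9 = 0.51.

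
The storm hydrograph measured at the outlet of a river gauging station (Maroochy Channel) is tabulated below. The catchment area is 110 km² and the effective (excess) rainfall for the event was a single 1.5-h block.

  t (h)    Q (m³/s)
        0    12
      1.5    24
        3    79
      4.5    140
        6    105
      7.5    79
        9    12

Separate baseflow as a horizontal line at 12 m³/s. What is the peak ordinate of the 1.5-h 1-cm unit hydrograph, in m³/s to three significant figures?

Direct runoff: 0.0, 12.0, 67.0, 128.0, 93.0, 67.0, 0.0 m³/s; ΣQ_DR = 367.0 m³/s, peak = 128.0 m³/s.
Runoff depth d = ΣQ_DR·Δt / A = 367.0 × 5400 / (110 km²) = 18.02 mm.
The 1-cm UH is the DRH scaled by (10 mm)/d, so U_p = 128.0 × 10/18.02 = 71.0 m³/s.

U_p ≈ 71.0 m³/s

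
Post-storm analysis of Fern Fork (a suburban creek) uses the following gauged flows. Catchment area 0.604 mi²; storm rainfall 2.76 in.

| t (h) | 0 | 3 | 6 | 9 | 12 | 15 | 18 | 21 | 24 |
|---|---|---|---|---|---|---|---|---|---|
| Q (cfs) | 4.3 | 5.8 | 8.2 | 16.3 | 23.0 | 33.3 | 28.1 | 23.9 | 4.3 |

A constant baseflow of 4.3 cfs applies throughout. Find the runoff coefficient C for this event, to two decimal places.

C ≈ 0.30

ΣQ_DR = 108.5 cfs; V = ΣQ_DR·Δt = 1.172 × 10^6 ft³.
Runoff depth d = V / A = 0.8351 in.
C = d / P = 0.8351 / 2.76 = 0.30.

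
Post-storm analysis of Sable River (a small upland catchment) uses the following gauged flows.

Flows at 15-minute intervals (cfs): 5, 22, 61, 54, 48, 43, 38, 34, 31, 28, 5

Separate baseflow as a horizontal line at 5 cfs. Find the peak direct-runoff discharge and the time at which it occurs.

Q_p = 56.0 cfs at t = 0.5 h

Subtracting baseflow gives direct-runoff ordinates: 0.0, 17.0, 56.0, 49.0, 43.0, 38.0, 33.0, 29.0, 26.0, 23.0, 0.0 cfs.
The maximum is 56.0 cfs, occurring at the reading for t = 0.5 h.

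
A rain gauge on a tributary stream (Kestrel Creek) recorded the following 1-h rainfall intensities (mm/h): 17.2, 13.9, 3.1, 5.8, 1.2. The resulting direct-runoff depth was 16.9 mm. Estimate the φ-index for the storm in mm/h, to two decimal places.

φ ≈ 7.10 mm/h

Only the 2 blocks with intensity above φ contribute runoff: 17.2, 13.9 mm/h.
Σ(I−φ)·Δt = d  ⇒  (17.2+13.9 − 2φ)·1 = 16.9
φ = (31.10 − 16.9/1) / 2 = 7.10 mm/h.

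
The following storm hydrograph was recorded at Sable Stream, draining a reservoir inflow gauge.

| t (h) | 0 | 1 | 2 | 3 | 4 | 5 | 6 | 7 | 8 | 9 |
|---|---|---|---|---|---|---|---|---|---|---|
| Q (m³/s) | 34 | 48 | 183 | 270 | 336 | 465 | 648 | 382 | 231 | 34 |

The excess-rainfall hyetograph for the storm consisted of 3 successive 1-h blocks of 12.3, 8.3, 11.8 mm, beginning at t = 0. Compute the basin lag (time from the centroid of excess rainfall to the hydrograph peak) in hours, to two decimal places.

Centroid of excess rainfall: t_c = Σ P_i·t̄_i / ΣP_i = 1.4846 h (block centres at 0.5, 1.5, 2.5 h).
Hydrograph peak occurs at t = 6 h, so basin lag t_L = 6 − 1.4846 = 4.52 h.

t_L ≈ 4.52 h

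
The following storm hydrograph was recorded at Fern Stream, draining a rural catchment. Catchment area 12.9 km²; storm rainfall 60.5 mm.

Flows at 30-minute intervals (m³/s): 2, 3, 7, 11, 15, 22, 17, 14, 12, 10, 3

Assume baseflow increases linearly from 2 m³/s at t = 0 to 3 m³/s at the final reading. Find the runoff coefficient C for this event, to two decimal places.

C ≈ 0.20

ΣQ_DR = 88.50 m³/s; V = ΣQ_DR·Δt = 1.593 × 10^5 m³.
Runoff depth d = V / A = 12.35 mm.
C = d / P = 12.35 / 60.5 = 0.20.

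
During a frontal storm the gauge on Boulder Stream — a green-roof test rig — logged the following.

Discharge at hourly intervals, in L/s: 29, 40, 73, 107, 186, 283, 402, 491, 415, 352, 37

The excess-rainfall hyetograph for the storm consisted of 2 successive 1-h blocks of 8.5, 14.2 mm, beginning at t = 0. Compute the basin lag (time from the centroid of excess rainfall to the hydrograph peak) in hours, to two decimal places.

Centroid of excess rainfall: t_c = Σ P_i·t̄_i / ΣP_i = 1.1256 h (block centres at 0.5, 1.5 h).
Hydrograph peak occurs at t = 7 h, so basin lag t_L = 7 − 1.1256 = 5.87 h.

t_L ≈ 5.87 h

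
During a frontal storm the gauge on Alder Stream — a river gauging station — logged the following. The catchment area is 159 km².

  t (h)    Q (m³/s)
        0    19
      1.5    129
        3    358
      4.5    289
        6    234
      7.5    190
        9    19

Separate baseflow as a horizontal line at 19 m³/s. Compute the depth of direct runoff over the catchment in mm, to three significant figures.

d ≈ 37.5 mm

Direct runoff: 0.0, 110.0, 339.0, 270.0, 215.0, 171.0, 0.0 m³/s; ΣQ_DR = 1105 m³/s.
V = ΣQ_DR · Δt = 1105 × 5400 s = 5.967 × 10^6 m³.
Over A = 159 km², depth = V / A = 37.5 mm.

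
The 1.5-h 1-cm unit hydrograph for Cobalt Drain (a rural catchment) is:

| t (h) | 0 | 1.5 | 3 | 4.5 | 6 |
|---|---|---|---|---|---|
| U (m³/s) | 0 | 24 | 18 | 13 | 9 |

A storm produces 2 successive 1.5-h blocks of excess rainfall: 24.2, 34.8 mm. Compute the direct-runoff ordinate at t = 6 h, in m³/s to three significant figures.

Q ≈ 67.0 m³/s

By discrete convolution, Q_j = Σ (P_i / 10 mm) · U_{j−i}.
At t = 6 h (j=4): Q = (24.2/10)·9 + (34.8/10)·13 = 67.0 m³/s.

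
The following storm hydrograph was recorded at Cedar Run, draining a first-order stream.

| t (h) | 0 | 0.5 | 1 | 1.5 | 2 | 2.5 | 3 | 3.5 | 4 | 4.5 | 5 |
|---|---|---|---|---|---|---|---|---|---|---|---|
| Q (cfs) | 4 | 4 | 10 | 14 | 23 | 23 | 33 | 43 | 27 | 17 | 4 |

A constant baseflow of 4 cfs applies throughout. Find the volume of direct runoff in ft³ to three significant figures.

V ≈ 2.84 × 10^5 ft³

Direct-runoff ordinates (Q − Q_b): 0.0, 0.0, 6.0, 10.0, 19.0, 19.0, 29.0, 39.0, 23.0, 13.0, 0.0 cfs.
ΣQ_DR = 158.0 cfs.
With Δt = 0.5 h = 1800 s, V = ΣQ_DR · Δt = 158.0 × 1800 = 2.84 × 10^5 ft³.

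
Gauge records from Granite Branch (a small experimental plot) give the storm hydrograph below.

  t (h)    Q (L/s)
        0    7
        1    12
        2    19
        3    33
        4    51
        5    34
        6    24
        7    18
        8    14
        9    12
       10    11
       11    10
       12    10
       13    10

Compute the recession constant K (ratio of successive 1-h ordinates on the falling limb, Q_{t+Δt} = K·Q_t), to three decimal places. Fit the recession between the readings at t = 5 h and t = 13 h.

K ≈ 0.858

Using the recession-limb readings at t = 5 h and t = 13 h: Q falls from 34 to 10 L/s over 8 intervals.
K = (Q₂/Q₁)^(1/8) = (10/34)^(1/8) = 0.858.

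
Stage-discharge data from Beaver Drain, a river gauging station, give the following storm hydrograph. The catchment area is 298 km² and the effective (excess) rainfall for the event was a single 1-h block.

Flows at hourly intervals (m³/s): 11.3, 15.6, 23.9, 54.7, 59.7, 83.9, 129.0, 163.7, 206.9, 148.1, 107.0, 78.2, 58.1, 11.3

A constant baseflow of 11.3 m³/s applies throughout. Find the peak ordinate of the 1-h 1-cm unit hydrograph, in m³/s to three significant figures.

U_p ≈ 163 m³/s

Direct runoff: 0.0, 4.3, 12.6, 43.4, 48.4, 72.6, 117.7, 152.4, 195.6, 136.8, 95.7, 66.9, 46.8, 0.0 m³/s; ΣQ_DR = 993.2 m³/s, peak = 195.6 m³/s.
Runoff depth d = ΣQ_DR·Δt / A = 993.2 × 3600 / (298 km²) = 12.00 mm.
The 1-cm UH is the DRH scaled by (10 mm)/d, so U_p = 195.6 × 10/12.00 = 163 m³/s.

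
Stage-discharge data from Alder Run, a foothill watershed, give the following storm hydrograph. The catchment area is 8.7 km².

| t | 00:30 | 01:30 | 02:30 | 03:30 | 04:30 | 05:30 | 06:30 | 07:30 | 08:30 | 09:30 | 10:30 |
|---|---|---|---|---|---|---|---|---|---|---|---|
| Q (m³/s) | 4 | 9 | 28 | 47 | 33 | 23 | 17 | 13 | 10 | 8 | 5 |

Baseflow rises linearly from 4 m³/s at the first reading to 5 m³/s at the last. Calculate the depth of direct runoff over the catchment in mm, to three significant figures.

Direct runoff: 0.00, 4.90, 23.80, 42.70, 28.60, 18.50, 12.40, 8.30, 5.20, 3.10, 0.00 m³/s; ΣQ_DR = 147.5 m³/s.
V = ΣQ_DR · Δt = 147.5 × 3600 s = 5.310 × 10^5 m³.
Over A = 8.7 km², depth = V / A = 61.0 mm.

d ≈ 61.0 mm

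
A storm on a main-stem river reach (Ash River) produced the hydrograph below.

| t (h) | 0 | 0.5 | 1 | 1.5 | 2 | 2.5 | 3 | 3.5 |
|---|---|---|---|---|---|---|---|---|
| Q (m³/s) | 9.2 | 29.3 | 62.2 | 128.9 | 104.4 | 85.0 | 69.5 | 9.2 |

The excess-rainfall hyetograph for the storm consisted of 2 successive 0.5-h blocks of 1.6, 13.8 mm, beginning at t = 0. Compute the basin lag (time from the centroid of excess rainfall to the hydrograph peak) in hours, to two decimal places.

t_L ≈ 0.80 h

Centroid of excess rainfall: t_c = Σ P_i·t̄_i / ΣP_i = 0.6981 h (block centres at 0.25, 0.75 h).
Hydrograph peak occurs at t = 1.5 h, so basin lag t_L = 1.5 − 0.6981 = 0.80 h.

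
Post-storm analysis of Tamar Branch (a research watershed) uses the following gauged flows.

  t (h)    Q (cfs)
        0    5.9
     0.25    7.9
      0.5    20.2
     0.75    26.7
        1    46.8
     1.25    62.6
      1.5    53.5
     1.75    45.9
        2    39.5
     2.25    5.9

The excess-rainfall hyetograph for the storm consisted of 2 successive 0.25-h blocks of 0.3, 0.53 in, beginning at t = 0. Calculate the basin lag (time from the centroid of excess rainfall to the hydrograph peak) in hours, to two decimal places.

Centroid of excess rainfall: t_c = Σ P_i·t̄_i / ΣP_i = 0.2846 h (block centres at 0.125, 0.375 h).
Hydrograph peak occurs at t = 1.25 h, so basin lag t_L = 1.25 − 0.2846 = 0.97 h.

t_L ≈ 0.97 h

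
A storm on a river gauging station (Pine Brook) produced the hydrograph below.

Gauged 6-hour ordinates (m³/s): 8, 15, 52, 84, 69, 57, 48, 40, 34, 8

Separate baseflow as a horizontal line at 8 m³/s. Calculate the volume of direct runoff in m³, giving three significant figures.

V ≈ 7.24 × 10^6 m³

Direct-runoff ordinates (Q − Q_b): 0.0, 7.0, 44.0, 76.0, 61.0, 49.0, 40.0, 32.0, 26.0, 0.0 m³/s.
ΣQ_DR = 335.0 m³/s.
With Δt = 6 h = 21600 s, V = ΣQ_DR · Δt = 335.0 × 21600 = 7.24 × 10^6 m³.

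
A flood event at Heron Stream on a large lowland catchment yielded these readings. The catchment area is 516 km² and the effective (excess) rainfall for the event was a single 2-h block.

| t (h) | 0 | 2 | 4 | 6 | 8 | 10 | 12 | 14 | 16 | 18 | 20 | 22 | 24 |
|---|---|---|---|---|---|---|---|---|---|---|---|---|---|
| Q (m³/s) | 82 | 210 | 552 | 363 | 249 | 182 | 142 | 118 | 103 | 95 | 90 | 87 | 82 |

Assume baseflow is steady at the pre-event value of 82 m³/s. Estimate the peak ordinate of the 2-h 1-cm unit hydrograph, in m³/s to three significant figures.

U_p ≈ 261 m³/s

Direct runoff: 0.0, 128.0, 470.0, 281.0, 167.0, 100.0, 60.0, 36.0, 21.0, 13.0, 8.0, 5.0, 0.0 m³/s; ΣQ_DR = 1289 m³/s, peak = 470.0 m³/s.
Runoff depth d = ΣQ_DR·Δt / A = 1289 × 7200 / (516 km²) = 17.99 mm.
The 1-cm UH is the DRH scaled by (10 mm)/d, so U_p = 470.0 × 10/17.99 = 261 m³/s.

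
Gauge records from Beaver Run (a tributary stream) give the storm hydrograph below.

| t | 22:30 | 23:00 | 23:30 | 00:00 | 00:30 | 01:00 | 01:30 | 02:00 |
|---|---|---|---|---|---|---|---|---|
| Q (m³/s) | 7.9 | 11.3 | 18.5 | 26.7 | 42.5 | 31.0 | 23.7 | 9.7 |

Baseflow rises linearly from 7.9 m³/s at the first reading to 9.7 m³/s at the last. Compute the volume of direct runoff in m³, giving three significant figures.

Direct-runoff ordinates (Q − Q_b): 0.00, 3.14, 10.09, 18.03, 33.57, 21.81, 14.26, 0.00 m³/s.
ΣQ_DR = 100.9 m³/s.
With Δt = 0.5 h = 1800 s, V = ΣQ_DR · Δt = 100.9 × 1800 = 1.82 × 10^5 m³.

V ≈ 1.82 × 10^5 m³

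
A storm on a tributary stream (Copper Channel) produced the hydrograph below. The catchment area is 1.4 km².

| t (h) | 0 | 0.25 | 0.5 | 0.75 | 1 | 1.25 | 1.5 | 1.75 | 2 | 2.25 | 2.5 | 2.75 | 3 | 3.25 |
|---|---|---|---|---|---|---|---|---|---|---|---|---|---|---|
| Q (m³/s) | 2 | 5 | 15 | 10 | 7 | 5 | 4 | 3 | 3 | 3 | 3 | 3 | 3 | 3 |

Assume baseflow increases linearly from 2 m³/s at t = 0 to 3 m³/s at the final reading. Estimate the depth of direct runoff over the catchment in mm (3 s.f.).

d ≈ 21.9 mm

Direct runoff: 0.00, 2.92, 12.85, 7.77, 4.69, 2.62, 1.54, 0.46, 0.38, 0.31, 0.23, 0.15, 0.08, 0.00 m³/s; ΣQ_DR = 34.00 m³/s.
V = ΣQ_DR · Δt = 34.00 × 900 s = 30600 m³.
Over A = 1.4 km², depth = V / A = 21.9 mm.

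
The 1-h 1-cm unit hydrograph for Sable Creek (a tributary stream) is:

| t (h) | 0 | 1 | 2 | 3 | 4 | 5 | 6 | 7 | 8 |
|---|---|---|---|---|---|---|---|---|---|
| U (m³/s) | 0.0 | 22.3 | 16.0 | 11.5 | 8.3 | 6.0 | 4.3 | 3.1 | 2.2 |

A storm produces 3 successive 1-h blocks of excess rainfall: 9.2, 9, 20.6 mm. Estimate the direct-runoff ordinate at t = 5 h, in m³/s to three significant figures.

By discrete convolution, Q_j = Σ (P_i / 10 mm) · U_{j−i}.
At t = 5 h (j=5): Q = (9.2/10)·6.0 + (9/10)·8.3 + (20.6/10)·11.5 = 36.7 m³/s.

Q ≈ 36.7 m³/s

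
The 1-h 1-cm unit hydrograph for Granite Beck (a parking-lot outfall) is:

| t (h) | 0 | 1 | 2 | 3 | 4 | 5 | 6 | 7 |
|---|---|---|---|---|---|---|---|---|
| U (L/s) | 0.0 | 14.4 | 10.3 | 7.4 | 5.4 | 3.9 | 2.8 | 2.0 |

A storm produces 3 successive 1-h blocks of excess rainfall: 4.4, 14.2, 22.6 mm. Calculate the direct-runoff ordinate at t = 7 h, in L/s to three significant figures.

By discrete convolution, Q_j = Σ (P_i / 10 mm) · U_{j−i}.
At t = 7 h (j=7): Q = (4.4/10)·2.0 + (14.2/10)·2.8 + (22.6/10)·3.9 = 13.7 L/s.

Q ≈ 13.7 L/s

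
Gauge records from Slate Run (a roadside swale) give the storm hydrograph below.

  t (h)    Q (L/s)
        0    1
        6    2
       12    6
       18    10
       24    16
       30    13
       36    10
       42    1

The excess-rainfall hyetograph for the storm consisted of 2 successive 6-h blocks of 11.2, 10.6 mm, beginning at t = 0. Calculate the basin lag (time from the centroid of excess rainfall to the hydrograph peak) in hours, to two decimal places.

Centroid of excess rainfall: t_c = Σ P_i·t̄_i / ΣP_i = 5.9174 h (block centres at 3, 9 h).
Hydrograph peak occurs at t = 24 h, so basin lag t_L = 24 − 5.9174 = 18.08 h.

t_L ≈ 18.08 h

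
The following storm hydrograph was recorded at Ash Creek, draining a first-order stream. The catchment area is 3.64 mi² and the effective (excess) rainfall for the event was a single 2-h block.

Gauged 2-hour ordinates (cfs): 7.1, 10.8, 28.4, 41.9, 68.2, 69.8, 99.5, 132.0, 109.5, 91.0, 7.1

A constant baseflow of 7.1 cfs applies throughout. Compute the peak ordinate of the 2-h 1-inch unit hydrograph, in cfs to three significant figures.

Direct runoff: 0.0, 3.7, 21.3, 34.8, 61.1, 62.7, 92.4, 124.9, 102.4, 83.9, 0.0 cfs; ΣQ_DR = 587.2 cfs, peak = 124.9 cfs.
Runoff depth d = ΣQ_DR·Δt / A = 587.2 × 7200 / (3.64 mi²) = 0.5000 in.
The 1-inch UH is the DRH scaled by (1 in)/d, so U_p = 124.9 × 1/0.5000 = 250 cfs.

U_p ≈ 250 cfs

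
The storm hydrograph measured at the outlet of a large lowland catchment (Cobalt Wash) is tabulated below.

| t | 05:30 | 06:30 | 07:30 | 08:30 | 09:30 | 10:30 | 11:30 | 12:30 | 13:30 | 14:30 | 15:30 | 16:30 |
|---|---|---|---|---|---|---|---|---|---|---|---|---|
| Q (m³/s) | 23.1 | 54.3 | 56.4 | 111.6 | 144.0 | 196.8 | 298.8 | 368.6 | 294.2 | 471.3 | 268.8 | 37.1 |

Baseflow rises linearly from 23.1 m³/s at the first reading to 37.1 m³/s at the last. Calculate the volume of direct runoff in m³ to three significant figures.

Direct-runoff ordinates (Q − Q_b): 0.00, 29.93, 30.75, 84.68, 115.81, 167.34, 268.06, 336.59, 260.92, 436.75, 232.97, 0.00 m³/s.
ΣQ_DR = 1964 m³/s.
With Δt = 1 h = 3600 s, V = ΣQ_DR · Δt = 1964 × 3600 = 7.07 × 10^6 m³.

V ≈ 7.07 × 10^6 m³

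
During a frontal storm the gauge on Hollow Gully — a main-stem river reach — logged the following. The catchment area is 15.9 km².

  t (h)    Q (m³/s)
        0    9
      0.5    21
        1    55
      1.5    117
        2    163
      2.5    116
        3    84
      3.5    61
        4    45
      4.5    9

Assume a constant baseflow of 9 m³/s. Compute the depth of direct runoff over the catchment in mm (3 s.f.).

Direct runoff: 0.0, 12.0, 46.0, 108.0, 154.0, 107.0, 75.0, 52.0, 36.0, 0.0 m³/s; ΣQ_DR = 590.0 m³/s.
V = ΣQ_DR · Δt = 590.0 × 1800 s = 1.062 × 10^6 m³.
Over A = 15.9 km², depth = V / A = 66.8 mm.

d ≈ 66.8 mm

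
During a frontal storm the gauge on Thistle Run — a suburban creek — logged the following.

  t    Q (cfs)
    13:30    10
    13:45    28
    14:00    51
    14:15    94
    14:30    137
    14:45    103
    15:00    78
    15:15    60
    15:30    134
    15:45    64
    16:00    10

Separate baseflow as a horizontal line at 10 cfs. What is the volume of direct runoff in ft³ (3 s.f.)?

Direct-runoff ordinates (Q − Q_b): 0.0, 18.0, 41.0, 84.0, 127.0, 93.0, 68.0, 50.0, 124.0, 54.0, 0.0 cfs.
ΣQ_DR = 659.0 cfs.
With Δt = 0.25 h = 900 s, V = ΣQ_DR · Δt = 659.0 × 900 = 5.93 × 10^5 ft³.

V ≈ 5.93 × 10^5 ft³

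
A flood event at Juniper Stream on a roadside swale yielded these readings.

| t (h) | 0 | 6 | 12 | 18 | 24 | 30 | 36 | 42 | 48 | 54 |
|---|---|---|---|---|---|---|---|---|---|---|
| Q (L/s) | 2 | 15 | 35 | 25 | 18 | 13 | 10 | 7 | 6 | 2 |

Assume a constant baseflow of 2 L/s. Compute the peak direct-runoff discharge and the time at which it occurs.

Q_p = 33.0 L/s at t = 12 h

Subtracting baseflow gives direct-runoff ordinates: 0.0, 13.0, 33.0, 23.0, 16.0, 11.0, 8.0, 5.0, 4.0, 0.0 L/s.
The maximum is 33.0 L/s, occurring at the reading for t = 12 h.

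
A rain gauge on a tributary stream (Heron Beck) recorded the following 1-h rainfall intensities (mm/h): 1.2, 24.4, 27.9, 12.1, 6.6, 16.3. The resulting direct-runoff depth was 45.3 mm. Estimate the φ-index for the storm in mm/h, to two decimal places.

Only the 4 blocks with intensity above φ contribute runoff: 24.4, 27.9, 12.1, 16.3 mm/h.
Σ(I−φ)·Δt = d  ⇒  (24.4+27.9+12.1+16.3 − 4φ)·1 = 45.3
φ = (80.70 − 45.3/1) / 4 = 8.85 mm/h.

φ ≈ 8.85 mm/h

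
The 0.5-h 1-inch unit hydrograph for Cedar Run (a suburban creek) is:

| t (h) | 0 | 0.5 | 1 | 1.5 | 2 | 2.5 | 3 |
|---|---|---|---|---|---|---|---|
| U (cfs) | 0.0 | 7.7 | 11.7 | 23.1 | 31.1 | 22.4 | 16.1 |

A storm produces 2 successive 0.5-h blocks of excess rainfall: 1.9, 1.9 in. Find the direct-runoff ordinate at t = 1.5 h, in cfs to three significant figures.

By discrete convolution, Q_j = Σ (P_i / 1 in) · U_{j−i}.
At t = 1.5 h (j=3): Q = (1.9/1)·23.1 + (1.9/1)·11.7 = 66.1 cfs.

Q ≈ 66.1 cfs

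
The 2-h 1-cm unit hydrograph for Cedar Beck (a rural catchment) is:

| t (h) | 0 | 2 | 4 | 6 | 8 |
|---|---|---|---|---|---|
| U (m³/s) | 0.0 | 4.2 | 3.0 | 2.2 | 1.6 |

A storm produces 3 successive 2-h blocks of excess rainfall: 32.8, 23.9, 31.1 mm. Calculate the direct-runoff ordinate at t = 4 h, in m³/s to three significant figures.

By discrete convolution, Q_j = Σ (P_i / 10 mm) · U_{j−i}.
At t = 4 h (j=2): Q = (32.8/10)·3.0 + (23.9/10)·4.2 + (31.1/10)·0.0 = 19.9 m³/s.

Q ≈ 19.9 m³/s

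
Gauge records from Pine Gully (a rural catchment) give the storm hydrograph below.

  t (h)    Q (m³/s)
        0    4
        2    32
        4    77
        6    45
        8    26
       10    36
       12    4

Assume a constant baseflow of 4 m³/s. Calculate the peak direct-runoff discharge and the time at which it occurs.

Subtracting baseflow gives direct-runoff ordinates: 0.0, 28.0, 73.0, 41.0, 22.0, 32.0, 0.0 m³/s.
The maximum is 73.0 m³/s, occurring at the reading for t = 4 h.

Q_p = 73.0 m³/s at t = 4 h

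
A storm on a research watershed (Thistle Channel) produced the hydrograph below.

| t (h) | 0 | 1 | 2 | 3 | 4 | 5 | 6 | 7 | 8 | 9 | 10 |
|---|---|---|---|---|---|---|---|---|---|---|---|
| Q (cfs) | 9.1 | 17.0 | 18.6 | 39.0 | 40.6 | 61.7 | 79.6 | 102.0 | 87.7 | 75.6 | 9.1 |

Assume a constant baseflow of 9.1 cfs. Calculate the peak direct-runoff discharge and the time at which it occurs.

Q_p = 92.9 cfs at t = 7 h

Subtracting baseflow gives direct-runoff ordinates: 0.0, 7.9, 9.5, 29.9, 31.5, 52.6, 70.5, 92.9, 78.6, 66.5, 0.0 cfs.
The maximum is 92.9 cfs, occurring at the reading for t = 7 h.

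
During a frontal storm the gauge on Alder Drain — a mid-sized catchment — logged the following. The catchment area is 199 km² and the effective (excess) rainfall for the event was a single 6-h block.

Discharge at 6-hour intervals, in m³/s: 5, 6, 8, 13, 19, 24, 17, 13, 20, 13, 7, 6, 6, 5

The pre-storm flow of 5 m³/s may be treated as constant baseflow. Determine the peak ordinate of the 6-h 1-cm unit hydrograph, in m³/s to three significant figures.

U_p ≈ 19.0 m³/s

Direct runoff: 0.0, 1.0, 3.0, 8.0, 14.0, 19.0, 12.0, 8.0, 15.0, 8.0, 2.0, 1.0, 1.0, 0.0 m³/s; ΣQ_DR = 92.00 m³/s, peak = 19.0 m³/s.
Runoff depth d = ΣQ_DR·Δt / A = 92.00 × 21600 / (199 km²) = 9.986 mm.
The 1-cm UH is the DRH scaled by (10 mm)/d, so U_p = 19.0 × 10/9.986 = 19.0 m³/s.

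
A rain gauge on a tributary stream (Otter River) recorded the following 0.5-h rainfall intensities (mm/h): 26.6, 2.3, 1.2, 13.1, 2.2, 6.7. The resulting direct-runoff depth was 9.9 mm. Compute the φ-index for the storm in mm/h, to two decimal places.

φ ≈ 9.95 mm/h

Only the 2 blocks with intensity above φ contribute runoff: 26.6, 13.1 mm/h.
Σ(I−φ)·Δt = d  ⇒  (26.6+13.1 − 2φ)·0.5 = 9.9
φ = (39.70 − 9.9/0.5) / 2 = 9.95 mm/h.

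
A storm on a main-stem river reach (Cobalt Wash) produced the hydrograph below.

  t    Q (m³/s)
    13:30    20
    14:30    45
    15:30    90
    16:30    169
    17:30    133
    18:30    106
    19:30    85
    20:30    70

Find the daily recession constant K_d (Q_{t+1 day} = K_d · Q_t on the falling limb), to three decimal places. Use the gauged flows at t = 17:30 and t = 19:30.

Between t = 17:30 and t = 19:30 the flow falls from 133 to 85 m³/s over 2×1 h = 2 h.
Per-interval ratio K = (85/133)^(1/2) = 0.7994; K_d = K^(24/1) = 0.005.

K_d ≈ 0.005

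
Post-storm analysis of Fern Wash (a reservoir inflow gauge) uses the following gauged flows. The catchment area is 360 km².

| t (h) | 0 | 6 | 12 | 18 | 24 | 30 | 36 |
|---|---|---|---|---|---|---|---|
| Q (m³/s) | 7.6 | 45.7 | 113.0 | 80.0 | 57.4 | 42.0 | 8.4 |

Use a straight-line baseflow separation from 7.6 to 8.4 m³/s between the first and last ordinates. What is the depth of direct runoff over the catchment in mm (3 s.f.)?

d ≈ 17.9 mm

Direct runoff: 0.00, 37.97, 105.13, 72.00, 49.27, 33.73, 0.00 m³/s; ΣQ_DR = 298.1 m³/s.
V = ΣQ_DR · Δt = 298.1 × 21600 s = 6.439 × 10^6 m³.
Over A = 360 km², depth = V / A = 17.9 mm.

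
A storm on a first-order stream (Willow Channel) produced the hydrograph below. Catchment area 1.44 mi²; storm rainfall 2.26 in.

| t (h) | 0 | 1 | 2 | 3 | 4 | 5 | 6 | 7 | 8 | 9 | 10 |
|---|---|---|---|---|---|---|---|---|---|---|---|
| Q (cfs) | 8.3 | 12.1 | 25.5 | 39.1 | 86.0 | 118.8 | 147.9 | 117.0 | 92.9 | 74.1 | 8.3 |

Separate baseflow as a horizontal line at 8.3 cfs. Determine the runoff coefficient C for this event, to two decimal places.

ΣQ_DR = 638.7 cfs; V = ΣQ_DR·Δt = 2.299 × 10^6 ft³.
Runoff depth d = V / A = 0.6873 in.
C = d / P = 0.6873 / 2.26 = 0.30.

C ≈ 0.30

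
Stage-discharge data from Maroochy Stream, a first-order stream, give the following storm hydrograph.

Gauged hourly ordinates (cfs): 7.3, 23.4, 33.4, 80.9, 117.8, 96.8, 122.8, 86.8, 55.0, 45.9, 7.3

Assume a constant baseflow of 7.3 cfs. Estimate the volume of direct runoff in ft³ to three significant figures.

V ≈ 2.15 × 10^6 ft³

Direct-runoff ordinates (Q − Q_b): 0.0, 16.1, 26.1, 73.6, 110.5, 89.5, 115.5, 79.5, 47.7, 38.6, 0.0 cfs.
ΣQ_DR = 597.1 cfs.
With Δt = 1 h = 3600 s, V = ΣQ_DR · Δt = 597.1 × 3600 = 2.15 × 10^6 ft³.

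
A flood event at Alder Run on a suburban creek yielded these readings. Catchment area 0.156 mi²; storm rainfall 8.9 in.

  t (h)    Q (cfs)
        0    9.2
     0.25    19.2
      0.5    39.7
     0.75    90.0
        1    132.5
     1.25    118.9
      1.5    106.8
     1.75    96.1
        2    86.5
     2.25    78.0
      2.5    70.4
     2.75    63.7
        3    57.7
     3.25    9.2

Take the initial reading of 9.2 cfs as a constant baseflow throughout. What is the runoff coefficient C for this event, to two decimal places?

C ≈ 0.24

ΣQ_DR = 849.1 cfs; V = ΣQ_DR·Δt = 7.642 × 10^5 ft³.
Runoff depth d = V / A = 2.109 in.
C = d / P = 2.109 / 8.9 = 0.24.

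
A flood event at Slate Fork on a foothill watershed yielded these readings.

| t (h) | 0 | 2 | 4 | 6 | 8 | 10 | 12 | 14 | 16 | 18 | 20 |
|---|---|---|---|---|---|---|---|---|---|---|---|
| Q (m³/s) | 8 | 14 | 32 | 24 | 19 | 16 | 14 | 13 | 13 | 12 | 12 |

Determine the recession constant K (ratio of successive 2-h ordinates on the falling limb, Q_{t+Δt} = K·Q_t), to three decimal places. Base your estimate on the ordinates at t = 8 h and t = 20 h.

K ≈ 0.926

Using the recession-limb readings at t = 8 h and t = 20 h: Q falls from 19 to 12 m³/s over 6 intervals.
K = (Q₂/Q₁)^(1/6) = (12/19)^(1/6) = 0.926.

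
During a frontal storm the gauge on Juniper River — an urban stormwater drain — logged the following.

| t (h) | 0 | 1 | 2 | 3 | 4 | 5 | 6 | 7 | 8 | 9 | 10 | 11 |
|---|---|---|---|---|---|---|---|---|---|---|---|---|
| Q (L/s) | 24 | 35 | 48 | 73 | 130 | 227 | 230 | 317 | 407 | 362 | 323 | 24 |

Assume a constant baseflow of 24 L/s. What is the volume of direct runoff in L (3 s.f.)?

Direct-runoff ordinates (Q − Q_b): 0.0, 11.0, 24.0, 49.0, 106.0, 203.0, 206.0, 293.0, 383.0, 338.0, 299.0, 0.0 L/s.
ΣQ_DR = 1912 L/s.
With Δt = 1 h = 3600 s, V = ΣQ_DR · Δt = 1912 × 3600 = 6.88 × 10^6 L.

V ≈ 6.88 × 10^6 L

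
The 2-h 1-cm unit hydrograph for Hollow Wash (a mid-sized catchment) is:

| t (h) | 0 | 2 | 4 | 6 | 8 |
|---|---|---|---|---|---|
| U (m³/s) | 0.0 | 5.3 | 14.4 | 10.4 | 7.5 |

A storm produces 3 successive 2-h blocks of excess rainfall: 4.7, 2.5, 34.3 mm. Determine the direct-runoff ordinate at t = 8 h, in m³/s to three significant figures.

By discrete convolution, Q_j = Σ (P_i / 10 mm) · U_{j−i}.
At t = 8 h (j=4): Q = (4.7/10)·7.5 + (2.5/10)·10.4 + (34.3/10)·14.4 = 55.5 m³/s.

Q ≈ 55.5 m³/s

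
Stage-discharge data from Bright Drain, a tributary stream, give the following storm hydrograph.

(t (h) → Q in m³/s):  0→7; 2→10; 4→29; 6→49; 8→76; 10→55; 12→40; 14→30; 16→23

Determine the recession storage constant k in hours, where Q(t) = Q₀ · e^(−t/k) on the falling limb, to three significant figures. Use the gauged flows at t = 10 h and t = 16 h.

k ≈ 6.88 h

On the falling limb, Q drops from 55 to 23 m³/s between t = 10 h and t = 16 h (Δt = 6 h).
k = −Δt / ln(Q₂/Q₁) = −6 / ln(23/55) = 6.88 h.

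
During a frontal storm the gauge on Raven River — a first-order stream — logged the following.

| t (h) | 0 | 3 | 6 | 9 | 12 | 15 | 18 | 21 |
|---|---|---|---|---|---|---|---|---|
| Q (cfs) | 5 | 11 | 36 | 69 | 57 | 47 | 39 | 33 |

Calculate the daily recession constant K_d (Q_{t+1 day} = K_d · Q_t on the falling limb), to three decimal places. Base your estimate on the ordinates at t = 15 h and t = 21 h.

Between t = 15 h and t = 21 h the flow falls from 47 to 33 cfs over 2×3 h = 6 h.
Per-interval ratio K = (33/47)^(1/2) = 0.8379; K_d = K^(24/3) = 0.243.

K_d ≈ 0.243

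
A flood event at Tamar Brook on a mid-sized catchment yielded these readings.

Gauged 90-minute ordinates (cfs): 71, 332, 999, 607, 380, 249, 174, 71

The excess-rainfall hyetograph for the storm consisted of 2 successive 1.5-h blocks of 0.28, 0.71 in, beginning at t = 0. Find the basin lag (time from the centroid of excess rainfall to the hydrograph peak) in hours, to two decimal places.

t_L ≈ 1.17 h

Centroid of excess rainfall: t_c = Σ P_i·t̄_i / ΣP_i = 1.8258 h (block centres at 0.75, 2.25 h).
Hydrograph peak occurs at t = 3 h, so basin lag t_L = 3 − 1.8258 = 1.17 h.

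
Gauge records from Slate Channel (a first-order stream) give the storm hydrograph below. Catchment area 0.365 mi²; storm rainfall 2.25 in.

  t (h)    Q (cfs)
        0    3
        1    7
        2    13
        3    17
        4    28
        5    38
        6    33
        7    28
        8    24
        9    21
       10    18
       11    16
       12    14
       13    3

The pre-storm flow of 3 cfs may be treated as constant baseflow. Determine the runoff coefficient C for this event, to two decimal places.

C ≈ 0.42

ΣQ_DR = 221.0 cfs; V = ΣQ_DR·Δt = 7.956 × 10^5 ft³.
Runoff depth d = V / A = 0.9382 in.
C = d / P = 0.9382 / 2.25 = 0.42.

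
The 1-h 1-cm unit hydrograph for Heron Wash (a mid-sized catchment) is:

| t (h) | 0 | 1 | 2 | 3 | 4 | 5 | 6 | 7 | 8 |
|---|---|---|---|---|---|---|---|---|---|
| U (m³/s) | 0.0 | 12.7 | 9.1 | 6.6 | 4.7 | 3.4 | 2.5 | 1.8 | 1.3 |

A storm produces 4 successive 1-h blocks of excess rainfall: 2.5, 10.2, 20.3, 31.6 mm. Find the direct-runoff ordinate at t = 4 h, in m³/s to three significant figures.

By discrete convolution, Q_j = Σ (P_i / 10 mm) · U_{j−i}.
At t = 4 h (j=4): Q = (2.5/10)·4.7 + (10.2/10)·6.6 + (20.3/10)·9.1 + (31.6/10)·12.7 = 66.5 m³/s.

Q ≈ 66.5 m³/s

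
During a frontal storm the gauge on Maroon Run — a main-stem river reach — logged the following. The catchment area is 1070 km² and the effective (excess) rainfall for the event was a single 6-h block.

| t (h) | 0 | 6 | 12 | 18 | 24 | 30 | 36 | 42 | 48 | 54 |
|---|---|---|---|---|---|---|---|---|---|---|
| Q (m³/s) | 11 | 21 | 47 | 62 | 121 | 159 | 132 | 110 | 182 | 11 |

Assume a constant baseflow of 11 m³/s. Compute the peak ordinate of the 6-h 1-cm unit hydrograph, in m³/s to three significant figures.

Direct runoff: 0.0, 10.0, 36.0, 51.0, 110.0, 148.0, 121.0, 99.0, 171.0, 0.0 m³/s; ΣQ_DR = 746.0 m³/s, peak = 171.0 m³/s.
Runoff depth d = ΣQ_DR·Δt / A = 746.0 × 21600 / (1070 km²) = 15.06 mm.
The 1-cm UH is the DRH scaled by (10 mm)/d, so U_p = 171.0 × 10/15.06 = 114 m³/s.

U_p ≈ 114 m³/s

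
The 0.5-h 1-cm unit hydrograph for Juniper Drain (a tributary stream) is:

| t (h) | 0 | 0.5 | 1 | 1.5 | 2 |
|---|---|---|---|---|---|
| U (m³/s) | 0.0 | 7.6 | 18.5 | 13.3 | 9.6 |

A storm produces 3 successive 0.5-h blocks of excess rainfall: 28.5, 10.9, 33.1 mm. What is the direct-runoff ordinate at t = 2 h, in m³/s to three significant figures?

By discrete convolution, Q_j = Σ (P_i / 10 mm) · U_{j−i}.
At t = 2 h (j=4): Q = (28.5/10)·9.6 + (10.9/10)·13.3 + (33.1/10)·18.5 = 103 m³/s.

Q ≈ 103 m³/s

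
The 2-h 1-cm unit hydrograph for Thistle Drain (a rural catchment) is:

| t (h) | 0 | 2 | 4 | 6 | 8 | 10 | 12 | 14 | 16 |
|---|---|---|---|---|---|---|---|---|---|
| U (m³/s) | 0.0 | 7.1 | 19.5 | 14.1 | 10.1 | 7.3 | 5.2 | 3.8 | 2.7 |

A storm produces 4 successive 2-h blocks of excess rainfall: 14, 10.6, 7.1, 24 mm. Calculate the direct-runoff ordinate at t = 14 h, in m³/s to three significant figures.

Q ≈ 40.3 m³/s

By discrete convolution, Q_j = Σ (P_i / 10 mm) · U_{j−i}.
At t = 14 h (j=7): Q = (14/10)·3.8 + (10.6/10)·5.2 + (7.1/10)·7.3 + (24/10)·10.1 = 40.3 m³/s.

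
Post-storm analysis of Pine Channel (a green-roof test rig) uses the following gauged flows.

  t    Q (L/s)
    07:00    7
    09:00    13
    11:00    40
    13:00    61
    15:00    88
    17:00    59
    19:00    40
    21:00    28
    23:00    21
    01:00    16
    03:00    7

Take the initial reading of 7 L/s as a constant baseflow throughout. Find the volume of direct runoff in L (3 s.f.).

V ≈ 2.18 × 10^6 L

Direct-runoff ordinates (Q − Q_b): 0.0, 6.0, 33.0, 54.0, 81.0, 52.0, 33.0, 21.0, 14.0, 9.0, 0.0 L/s.
ΣQ_DR = 303.0 L/s.
With Δt = 2 h = 7200 s, V = ΣQ_DR · Δt = 303.0 × 7200 = 2.18 × 10^6 L.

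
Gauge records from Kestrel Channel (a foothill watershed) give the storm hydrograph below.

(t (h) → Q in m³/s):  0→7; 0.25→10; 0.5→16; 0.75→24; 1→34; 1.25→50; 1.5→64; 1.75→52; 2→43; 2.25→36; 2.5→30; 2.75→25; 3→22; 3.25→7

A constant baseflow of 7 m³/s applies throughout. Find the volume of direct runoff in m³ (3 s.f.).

Direct-runoff ordinates (Q − Q_b): 0.0, 3.0, 9.0, 17.0, 27.0, 43.0, 57.0, 45.0, 36.0, 29.0, 23.0, 18.0, 15.0, 0.0 m³/s.
ΣQ_DR = 322.0 m³/s.
With Δt = 0.25 h = 900 s, V = ΣQ_DR · Δt = 322.0 × 900 = 2.90 × 10^5 m³.

V ≈ 2.90 × 10^5 m³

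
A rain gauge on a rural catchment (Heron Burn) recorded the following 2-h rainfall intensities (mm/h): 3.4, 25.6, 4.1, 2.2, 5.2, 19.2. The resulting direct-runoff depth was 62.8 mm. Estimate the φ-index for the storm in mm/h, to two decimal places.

Only the 2 blocks with intensity above φ contribute runoff: 25.6, 19.2 mm/h.
Σ(I−φ)·Δt = d  ⇒  (25.6+19.2 − 2φ)·2 = 62.8
φ = (44.80 − 62.8/2) / 2 = 6.70 mm/h.

φ ≈ 6.70 mm/h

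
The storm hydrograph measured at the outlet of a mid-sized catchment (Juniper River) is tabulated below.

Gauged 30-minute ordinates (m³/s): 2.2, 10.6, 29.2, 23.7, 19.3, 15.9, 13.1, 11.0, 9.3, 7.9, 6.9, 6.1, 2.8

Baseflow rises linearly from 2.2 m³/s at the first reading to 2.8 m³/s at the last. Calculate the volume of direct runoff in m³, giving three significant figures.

Direct-runoff ordinates (Q − Q_b): 0.00, 8.35, 26.90, 21.35, 16.90, 13.45, 10.60, 8.45, 6.70, 5.25, 4.20, 3.35, 0.00 m³/s.
ΣQ_DR = 125.5 m³/s.
With Δt = 0.5 h = 1800 s, V = ΣQ_DR · Δt = 125.5 × 1800 = 2.26 × 10^5 m³.

V ≈ 2.26 × 10^5 m³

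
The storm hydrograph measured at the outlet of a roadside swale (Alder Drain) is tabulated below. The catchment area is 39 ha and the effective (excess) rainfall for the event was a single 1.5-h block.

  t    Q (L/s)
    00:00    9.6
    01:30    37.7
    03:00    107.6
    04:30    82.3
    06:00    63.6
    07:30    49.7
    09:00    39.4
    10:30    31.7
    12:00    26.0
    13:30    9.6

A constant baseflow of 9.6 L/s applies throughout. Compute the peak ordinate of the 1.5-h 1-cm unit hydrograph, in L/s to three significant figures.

Direct runoff: 0.0, 28.1, 98.0, 72.7, 54.0, 40.1, 29.8, 22.1, 16.4, 0.0 L/s; ΣQ_DR = 361.2 L/s, peak = 98.0 L/s.
Runoff depth d = ΣQ_DR·Δt / A = 361.2 × 5400 / (39 ha) = 5.001 mm.
The 1-cm UH is the DRH scaled by (10 mm)/d, so U_p = 98.0 × 10/5.001 = 196 L/s.

U_p ≈ 196 L/s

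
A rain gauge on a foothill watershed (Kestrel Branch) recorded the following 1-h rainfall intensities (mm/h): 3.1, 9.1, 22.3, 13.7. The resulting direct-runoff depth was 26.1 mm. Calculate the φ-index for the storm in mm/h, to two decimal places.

Only the 3 blocks with intensity above φ contribute runoff: 9.1, 22.3, 13.7 mm/h.
Σ(I−φ)·Δt = d  ⇒  (9.1+22.3+13.7 − 3φ)·1 = 26.1
φ = (45.10 − 26.1/1) / 3 = 6.33 mm/h.

φ ≈ 6.33 mm/h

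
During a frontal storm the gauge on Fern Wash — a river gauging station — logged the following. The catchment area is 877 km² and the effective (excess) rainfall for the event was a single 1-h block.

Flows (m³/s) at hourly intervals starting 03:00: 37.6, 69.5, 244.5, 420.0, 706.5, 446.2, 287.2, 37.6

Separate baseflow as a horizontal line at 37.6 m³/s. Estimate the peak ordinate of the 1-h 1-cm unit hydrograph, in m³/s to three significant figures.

Direct runoff: 0.0, 31.9, 206.9, 382.4, 668.9, 408.6, 249.6, 0.0 m³/s; ΣQ_DR = 1948 m³/s, peak = 668.9 m³/s.
Runoff depth d = ΣQ_DR·Δt / A = 1948 × 3600 / (877 km²) = 7.998 mm.
The 1-cm UH is the DRH scaled by (10 mm)/d, so U_p = 668.9 × 10/7.998 = 836 m³/s.

U_p ≈ 836 m³/s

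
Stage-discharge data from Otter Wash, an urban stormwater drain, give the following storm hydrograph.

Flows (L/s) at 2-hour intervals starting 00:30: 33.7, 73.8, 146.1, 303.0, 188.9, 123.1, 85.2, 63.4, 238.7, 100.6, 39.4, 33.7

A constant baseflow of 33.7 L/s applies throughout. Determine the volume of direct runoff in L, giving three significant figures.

Direct-runoff ordinates (Q − Q_b): 0.0, 40.1, 112.4, 269.3, 155.2, 89.4, 51.5, 29.7, 205.0, 66.9, 5.7, 0.0 L/s.
ΣQ_DR = 1025 L/s.
With Δt = 2 h = 7200 s, V = ΣQ_DR · Δt = 1025 × 7200 = 7.38 × 10^6 L.

V ≈ 7.38 × 10^6 L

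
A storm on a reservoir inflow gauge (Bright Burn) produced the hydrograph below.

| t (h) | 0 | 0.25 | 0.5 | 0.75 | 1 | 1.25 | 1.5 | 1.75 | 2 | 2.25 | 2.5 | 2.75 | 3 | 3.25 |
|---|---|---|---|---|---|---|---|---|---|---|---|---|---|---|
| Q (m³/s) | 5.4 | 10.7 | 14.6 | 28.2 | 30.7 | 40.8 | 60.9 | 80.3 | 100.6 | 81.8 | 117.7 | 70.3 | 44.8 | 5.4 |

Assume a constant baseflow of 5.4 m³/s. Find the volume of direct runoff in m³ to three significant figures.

V ≈ 5.55 × 10^5 m³

Direct-runoff ordinates (Q − Q_b): 0.0, 5.3, 9.2, 22.8, 25.3, 35.4, 55.5, 74.9, 95.2, 76.4, 112.3, 64.9, 39.4, 0.0 m³/s.
ΣQ_DR = 616.6 m³/s.
With Δt = 0.25 h = 900 s, V = ΣQ_DR · Δt = 616.6 × 900 = 5.55 × 10^5 m³.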